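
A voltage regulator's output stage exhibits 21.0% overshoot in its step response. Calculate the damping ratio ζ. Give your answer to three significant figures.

ζ = −ln(OS)/√(π² + (ln OS)²). With OS = 0.210, ln OS = −1.561 and ζ = 1.561/3.508 = 0.445.

ζ ≈ 0.445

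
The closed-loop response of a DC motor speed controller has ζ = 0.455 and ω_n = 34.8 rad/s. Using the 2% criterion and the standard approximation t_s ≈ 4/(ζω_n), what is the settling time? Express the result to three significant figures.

t_s ≈ 0.253 s

t_s ≈ 4/(ζω_n) = 4/(0.455 × 34.8) = 0.253 s.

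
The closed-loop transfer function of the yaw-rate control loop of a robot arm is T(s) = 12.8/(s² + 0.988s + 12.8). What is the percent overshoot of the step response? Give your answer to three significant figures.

Matching coefficients with s² + 2ζω_n s + ω_n² gives ω_n² = 12.8 ⇒ ω_n = 3.58 rad/s, and ζ = 0.988/(2ω_n) = 0.138.
Overshoot: exp(−π·0.138/√(1−0.138²)) = 0.645, i.e. 64.5%.

%OS ≈ 64.5%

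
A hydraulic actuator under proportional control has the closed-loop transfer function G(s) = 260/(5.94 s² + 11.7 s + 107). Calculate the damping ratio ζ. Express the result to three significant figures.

ζ ≈ 0.232

Dividing through by 5.94: denominator becomes s² + 1.970 s + 18.01.
So ω_n = √18.01 = 4.24 rad/s and ζ = 1.970/(2·4.24) = 0.232.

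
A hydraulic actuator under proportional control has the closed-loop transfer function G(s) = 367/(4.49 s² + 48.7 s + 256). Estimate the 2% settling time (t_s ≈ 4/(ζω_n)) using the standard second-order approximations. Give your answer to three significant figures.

t_s ≈ 0.738 s

Dividing through by 4.49: denominator becomes s² + 10.85 s + 57.02.
So ω_n = √57.02 = 7.55 rad/s and ζ = 10.85/(2·7.55) = 0.718.
t_s ≈ 4/(ζω_n) = 0.738 s.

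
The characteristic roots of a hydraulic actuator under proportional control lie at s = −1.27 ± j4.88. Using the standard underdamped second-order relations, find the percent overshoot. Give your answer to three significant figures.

The poles are at −σ ± jω_d with σ = 1.27 and ω_d = 4.88, so ω_n = √(σ²+ω_d²) = 5.04 rad/s and ζ = σ/ω_n = 0.252.
Overshoot: exp(−π·0.252/√(1−0.252²)) = 0.441, i.e. 44.1%.

%OS ≈ 44.1%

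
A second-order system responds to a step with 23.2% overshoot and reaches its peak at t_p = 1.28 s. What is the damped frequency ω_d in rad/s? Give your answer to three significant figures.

t_p = π/ω_d, so ω_d = π/1.28 = 2.45 rad/s.

ω_d ≈ 2.45 rad/s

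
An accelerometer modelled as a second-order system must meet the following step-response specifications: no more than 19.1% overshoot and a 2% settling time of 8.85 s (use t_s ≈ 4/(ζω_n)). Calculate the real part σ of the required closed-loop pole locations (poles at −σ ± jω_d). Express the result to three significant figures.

σ ≈ 0.452

The settling-time spec alone fixes σ = ζω_n = 4/t_s = 4/8.85 = 0.452.
(Overshoot then fixes ζ = 0.466 and hence ω_d = σ·√(1−ζ²)/ζ = 0.858 rad/s.)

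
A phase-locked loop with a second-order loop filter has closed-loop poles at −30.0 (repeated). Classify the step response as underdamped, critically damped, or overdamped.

critically damped

Since there is a repeated negative-real pole, the response is critically damped.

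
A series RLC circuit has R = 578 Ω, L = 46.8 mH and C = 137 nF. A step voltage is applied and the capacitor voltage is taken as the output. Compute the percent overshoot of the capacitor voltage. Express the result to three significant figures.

For a series RLC circuit (capacitor voltage as output), ω_n = 1/√(LC) = 1/√(46.8 mH · 137 nF) = 12500 rad/s.
ζ = (R/2)·√(C/L) = (578/2)·√(137 nF/46.8 mH) = 0.494.
%OS = 100 e^{−πζ/√(1−ζ²)} with ζ = 0.494 gives 16.7%.

%OS ≈ 16.7%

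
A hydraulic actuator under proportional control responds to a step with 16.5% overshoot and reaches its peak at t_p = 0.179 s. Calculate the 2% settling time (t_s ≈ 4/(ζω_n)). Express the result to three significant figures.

t_s ≈ 0.397 s

From the overshoot, ζ = −ln(OS)/√(π²+ln²(OS)) = 0.498.
From t_p = π/ω_d, ω_d = π/0.179 = 17.6 rad/s, so ω_n = ω_d/√(1−ζ²) = 20.2 rad/s.
t_s ≈ 4/(ζω_n) = 4/(0.498·20.2) = 0.397 s.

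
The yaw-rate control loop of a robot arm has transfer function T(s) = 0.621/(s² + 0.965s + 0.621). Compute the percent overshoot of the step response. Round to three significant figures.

%OS ≈ 8.78%

Comparing the denominator to s² + 2ζω_n s + ω_n²: ω_n = √0.621 = 0.788 rad/s, and 2ζω_n = 0.965 so ζ = 0.965/(2·0.788) = 0.612.
%OS = 100 e^{−πζ/√(1−ζ²)} with ζ = 0.612 gives 8.78%.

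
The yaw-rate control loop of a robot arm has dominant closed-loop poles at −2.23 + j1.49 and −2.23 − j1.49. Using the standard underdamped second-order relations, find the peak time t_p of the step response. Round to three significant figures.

t_p ≈ 2.11 s

t_p = π/ω_d with ω_d = 1.49 (the imaginary part), so t_p = 2.11 s.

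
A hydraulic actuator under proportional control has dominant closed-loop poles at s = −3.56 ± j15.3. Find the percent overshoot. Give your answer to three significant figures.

|pole| = ω_n = √(3.56² + 15.3²) = 15.7 rad/s; ζ = cos θ = σ/ω_n = 0.227.
Overshoot: exp(−π·0.227/√(1−0.227²)) = 0.481, i.e. 48.1%.

%OS ≈ 48.1%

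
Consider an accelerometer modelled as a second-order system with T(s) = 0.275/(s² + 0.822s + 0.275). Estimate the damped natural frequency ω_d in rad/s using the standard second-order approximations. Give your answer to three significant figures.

Comparing the denominator to s² + 2ζω_n s + ω_n²: ω_n = √0.275 = 0.524 rad/s, and 2ζω_n = 0.822 so ζ = 0.822/(2·0.524) = 0.784.
The damped frequency ω_d = ω_n√(1−ζ²) = 0.326 rad/s.

ω_d ≈ 0.326 rad/s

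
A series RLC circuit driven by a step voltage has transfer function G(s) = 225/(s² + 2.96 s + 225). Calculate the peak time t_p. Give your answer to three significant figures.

t_p ≈ 0.210 s

Comparing the denominator to s² + 2ζω_n s + ω_n²: ω_n = √225 = 15.0 rad/s, and 2ζω_n = 2.96 so ζ = 2.96/(2·15.0) = 0.0987.
ω_d = ω_n√(1−ζ²) = 14.9 rad/s. Then t_p = π/ω_d = 0.210 s.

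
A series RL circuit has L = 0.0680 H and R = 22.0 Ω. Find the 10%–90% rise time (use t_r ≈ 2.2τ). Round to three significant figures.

t_r ≈ 0.00680 s

τ = L/R = 0.0680/22.0 = 0.00309 s.
t_r ≈ 2.2τ = 0.00680 s.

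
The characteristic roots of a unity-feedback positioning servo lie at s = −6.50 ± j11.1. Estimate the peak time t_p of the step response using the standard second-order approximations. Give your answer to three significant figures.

t_p ≈ 0.283 s

t_p = π/ω_d with ω_d = 11.1 (the imaginary part), so t_p = 0.283 s.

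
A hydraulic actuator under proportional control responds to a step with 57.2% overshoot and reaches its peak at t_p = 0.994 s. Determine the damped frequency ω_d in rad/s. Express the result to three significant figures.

t_p = π/ω_d, so ω_d = π/0.994 = 3.16 rad/s.

ω_d ≈ 3.16 rad/s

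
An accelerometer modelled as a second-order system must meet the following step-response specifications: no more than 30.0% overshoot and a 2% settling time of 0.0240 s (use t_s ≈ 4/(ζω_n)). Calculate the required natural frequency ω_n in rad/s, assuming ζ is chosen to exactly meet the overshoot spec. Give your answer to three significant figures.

ω_n ≈ 466 rad/s

ζ = −ln(OS)/√(π² + (ln OS)²). With OS = 0.300, ln OS = −1.204 and ζ = 1.204/3.364 = 0.358.
Then ω_n = 4/(ζ t_s) = 4/(0.358 × 0.0240) = 466 rad/s.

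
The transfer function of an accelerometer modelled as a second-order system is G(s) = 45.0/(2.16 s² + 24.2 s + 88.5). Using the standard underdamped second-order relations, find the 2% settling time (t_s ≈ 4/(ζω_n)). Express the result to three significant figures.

t_s ≈ 0.714 s

Dividing through by 2.16: denominator becomes s² + 11.20 s + 40.97.
So ω_n = √40.97 = 6.40 rad/s and ζ = 11.20/(2·6.40) = 0.875.
t_s ≈ 4/(ζω_n) = 0.714 s.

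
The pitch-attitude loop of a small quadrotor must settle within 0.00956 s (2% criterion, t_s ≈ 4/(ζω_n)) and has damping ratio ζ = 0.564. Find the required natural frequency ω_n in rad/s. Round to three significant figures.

Rearranging t_s ≈ 4/(ζω_n) gives ω_n = 4/(ζ·t_s) = 4/(0.564 × 0.00956) = 742 rad/s.

ω_n ≈ 742 rad/s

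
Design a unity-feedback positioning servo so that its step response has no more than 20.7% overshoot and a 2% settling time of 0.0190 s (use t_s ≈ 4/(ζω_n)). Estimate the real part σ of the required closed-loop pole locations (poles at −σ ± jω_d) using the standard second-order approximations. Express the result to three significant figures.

σ ≈ 211

The settling-time spec alone fixes σ = ζω_n = 4/t_s = 4/0.0190 = 211.
(Overshoot then fixes ζ = 0.448 and hence ω_d = σ·√(1−ζ²)/ζ = 420 rad/s.)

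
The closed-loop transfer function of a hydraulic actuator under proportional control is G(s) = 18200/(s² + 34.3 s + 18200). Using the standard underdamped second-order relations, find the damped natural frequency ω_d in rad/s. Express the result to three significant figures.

ω_d ≈ 134 rad/s

Matching coefficients with s² + 2ζω_n s + ω_n² gives ω_n² = 18200 ⇒ ω_n = 135 rad/s, and ζ = 34.3/(2ω_n) = 0.127.
The damped frequency ω_d = ω_n√(1−ζ²) = 134 rad/s.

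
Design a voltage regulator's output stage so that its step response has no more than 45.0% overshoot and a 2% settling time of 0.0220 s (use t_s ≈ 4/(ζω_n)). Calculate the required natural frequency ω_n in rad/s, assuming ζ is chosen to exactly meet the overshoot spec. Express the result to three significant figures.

From %OS = 100·exp(−πζ/√(1−ζ²)), invert to get ζ = −ln(OS)/√(π² + ln²(OS)) with OS = 0.450.
−ln 0.450 = 0.7985, so ζ = 0.7985/√(π² + 0.6376) = 0.246.
Then ω_n = 4/(ζ t_s) = 4/(0.246 × 0.0220) = 738 rad/s.

ω_n ≈ 738 rad/s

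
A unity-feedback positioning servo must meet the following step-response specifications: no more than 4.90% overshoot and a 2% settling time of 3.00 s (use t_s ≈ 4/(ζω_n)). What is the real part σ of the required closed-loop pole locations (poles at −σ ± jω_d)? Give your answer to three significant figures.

The settling-time spec alone fixes σ = ζω_n = 4/t_s = 4/3.00 = 1.33.
(Overshoot then fixes ζ = 0.693 and hence ω_d = σ·√(1−ζ²)/ζ = 1.39 rad/s.)

σ ≈ 1.33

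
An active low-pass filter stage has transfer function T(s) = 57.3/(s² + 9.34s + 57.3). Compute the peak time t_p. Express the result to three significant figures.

Matching coefficients with s² + 2ζω_n s + ω_n² gives ω_n² = 57.3 ⇒ ω_n = 7.57 rad/s, and ζ = 9.34/(2ω_n) = 0.617.
ω_d = 7.57·√(1 − 0.617²) = 5.96 rad/s. Then t_p = π/ω_d = 0.527 s.

t_p ≈ 0.527 s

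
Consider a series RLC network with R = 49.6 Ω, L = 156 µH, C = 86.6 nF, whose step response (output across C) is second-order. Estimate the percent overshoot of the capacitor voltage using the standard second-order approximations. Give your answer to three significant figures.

%OS ≈ 10.4%

For a series RLC circuit (capacitor voltage as output), ω_n = 1/√(LC) = 1/√(156 µH · 86.6 nF) = 272000 rad/s.
ζ = (R/2)·√(C/L) = (49.6/2)·√(86.6 nF/156 µH) = 0.584.
Overshoot: exp(−π·0.584/√(1−0.584²)) = 0.104, i.e. 10.4%.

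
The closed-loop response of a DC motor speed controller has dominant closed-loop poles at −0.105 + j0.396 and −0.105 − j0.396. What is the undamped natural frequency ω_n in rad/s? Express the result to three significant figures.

|pole| = ω_n = √(0.105² + 0.396²) = 0.410 rad/s; ζ = cos θ = σ/ω_n = 0.256.

ω_n ≈ 0.410 rad/s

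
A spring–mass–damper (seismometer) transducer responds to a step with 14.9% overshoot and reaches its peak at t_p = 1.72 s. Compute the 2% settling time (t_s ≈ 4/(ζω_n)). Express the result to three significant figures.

t_s ≈ 3.61 s

The overshoot fixes ζ = −ln(OS)/√(π²+ln²(OS)) = 0.518.
From t_p = π/ω_d, ω_d = π/1.72 = 1.83 rad/s, so ω_n = ω_d/√(1−ζ²) = 2.14 rad/s.
t_s ≈ 4/(ζω_n) = 4/(0.518·2.14) = 3.61 s.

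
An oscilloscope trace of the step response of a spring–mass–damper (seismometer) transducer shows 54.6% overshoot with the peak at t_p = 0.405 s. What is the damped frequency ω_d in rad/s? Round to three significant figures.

t_p = π/ω_d, so ω_d = π/0.405 = 7.76 rad/s.

ω_d ≈ 7.76 rad/s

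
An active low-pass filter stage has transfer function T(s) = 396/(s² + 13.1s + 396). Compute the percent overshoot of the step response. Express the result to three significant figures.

Matching coefficients with s² + 2ζω_n s + ω_n² gives ω_n² = 396 ⇒ ω_n = 19.9 rad/s, and ζ = 13.1/(2ω_n) = 0.329.
Overshoot: exp(−π·0.329/√(1−0.329²)) = 0.335, i.e. 33.5%.

%OS ≈ 33.5%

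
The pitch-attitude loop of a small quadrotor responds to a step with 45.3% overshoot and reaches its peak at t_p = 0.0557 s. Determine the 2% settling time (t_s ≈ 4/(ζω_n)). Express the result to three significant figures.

t_s ≈ 0.281 s

ζ from %OS: ζ = |ln 0.453|/√(π²+ln²0.453) = 0.244.
From t_p = π/ω_d, ω_d = π/0.0557 = 56.4 rad/s, so ω_n = ω_d/√(1−ζ²) = 58.2 rad/s.
t_s ≈ 4/(ζω_n) = 4/(0.244·58.2) = 0.281 s.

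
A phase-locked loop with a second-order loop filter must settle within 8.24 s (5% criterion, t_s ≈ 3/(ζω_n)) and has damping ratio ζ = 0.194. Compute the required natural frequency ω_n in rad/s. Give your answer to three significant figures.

ω_n ≈ 1.88 rad/s

Rearranging t_s ≈ 3/(ζω_n) gives ω_n = 3/(ζ·t_s) = 3/(0.194 × 8.24) = 1.88 rad/s.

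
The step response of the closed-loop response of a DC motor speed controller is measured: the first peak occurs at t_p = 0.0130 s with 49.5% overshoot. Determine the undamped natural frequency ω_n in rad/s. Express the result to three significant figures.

ω_n ≈ 248 rad/s

ζ from %OS: ζ = |ln 0.495|/√(π²+ln²0.495) = 0.218.
From t_p = π/ω_d, ω_d = π/0.0130 = 242 rad/s, so ω_n = ω_d/√(1−ζ²) = 248 rad/s.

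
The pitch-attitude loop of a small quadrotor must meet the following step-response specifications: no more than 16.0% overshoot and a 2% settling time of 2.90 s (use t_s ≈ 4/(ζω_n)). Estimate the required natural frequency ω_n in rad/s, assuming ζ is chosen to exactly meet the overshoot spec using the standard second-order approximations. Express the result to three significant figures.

From %OS = 100·exp(−πζ/√(1−ζ²)), invert to get ζ = −ln(OS)/√(π² + ln²(OS)) with OS = 0.160.
−ln 0.160 = 1.833, so ζ = 1.833/√(π² + 3.358) = 0.504.
From t_s ≈ 4/(ζω_n): ω_n = 4/(ζ·t_s) = 4/(0.504·2.90) = 2.74 rad/s.

ω_n ≈ 2.74 rad/s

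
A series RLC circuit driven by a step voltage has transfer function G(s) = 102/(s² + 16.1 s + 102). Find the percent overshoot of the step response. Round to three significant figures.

Matching coefficients with s² + 2ζω_n s + ω_n² gives ω_n² = 102 ⇒ ω_n = 10.1 rad/s, and ζ = 16.1/(2ω_n) = 0.797.
%OS = 100·exp(−πζ/√(1−ζ²)) = 1.58%.

%OS ≈ 1.58%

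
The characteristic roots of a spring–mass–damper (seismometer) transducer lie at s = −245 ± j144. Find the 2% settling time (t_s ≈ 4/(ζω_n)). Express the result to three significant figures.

t_s ≈ 0.0163 s

For poles at −σ ± jω_d, ζω_n = σ = 245, so t_s ≈ 4/σ = 0.0163 s.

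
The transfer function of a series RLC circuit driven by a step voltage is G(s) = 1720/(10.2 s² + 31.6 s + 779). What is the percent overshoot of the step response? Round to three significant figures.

Dividing through by 10.2: denominator becomes s² + 3.098 s + 76.37.
So ω_n = √76.37 = 8.74 rad/s and ζ = 3.098/(2·8.74) = 0.177.
Overshoot: exp(−π·0.177/√(1−0.177²)) = 0.568, i.e. 56.8%.

%OS ≈ 56.8%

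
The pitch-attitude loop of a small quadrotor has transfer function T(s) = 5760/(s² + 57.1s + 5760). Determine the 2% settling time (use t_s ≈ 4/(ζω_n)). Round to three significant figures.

ω_n = √5760 = 75.9 rad/s; ζ = 57.1/(2·75.9) = 0.376.
t_s ≈ 4/(ζω_n) = 4/(0.376·75.9) = 0.140 s.

t_s ≈ 0.140 s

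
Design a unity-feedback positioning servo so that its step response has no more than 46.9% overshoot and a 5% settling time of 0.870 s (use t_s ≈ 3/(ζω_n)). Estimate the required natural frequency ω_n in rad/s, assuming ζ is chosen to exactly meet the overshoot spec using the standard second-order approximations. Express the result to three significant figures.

ω_n ≈ 14.7 rad/s

ζ = −ln(OS)/√(π² + (ln OS)²). With OS = 0.469, ln OS = −0.7572 and ζ = 0.7572/3.232 = 0.234.
Then ω_n = 3/(ζ t_s) = 3/(0.234 × 0.870) = 14.7 rad/s.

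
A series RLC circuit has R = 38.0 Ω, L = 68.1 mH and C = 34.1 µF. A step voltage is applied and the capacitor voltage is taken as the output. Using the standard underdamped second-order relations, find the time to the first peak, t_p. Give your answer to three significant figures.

t_p ≈ 0.00529 s

For a series RLC circuit (capacitor voltage as output), ω_n = 1/√(LC) = 1/√(68.1 mH · 34.1 µF) = 656 rad/s.
ζ = (R/2)·√(C/L) = (38.0/2)·√(34.1 µF/68.1 mH) = 0.425.
ω_d = ω_n√(1−ζ²) = 594 rad/s. t_p = π/ω_d = 0.00529 s.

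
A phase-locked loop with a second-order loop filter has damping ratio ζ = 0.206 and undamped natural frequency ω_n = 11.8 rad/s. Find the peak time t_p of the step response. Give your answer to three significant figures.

The damped frequency is ω_d = ω_n√(1−ζ²) = 11.8·√(1−0.0424) = 11.5 rad/s.
Peak time t_p = π/ω_d = π/11.5 = 0.272 s.

t_p ≈ 0.272 s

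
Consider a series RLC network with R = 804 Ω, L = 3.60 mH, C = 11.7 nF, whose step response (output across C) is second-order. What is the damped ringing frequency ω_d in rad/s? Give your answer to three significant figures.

For a series RLC circuit (capacitor voltage as output), ω_n = 1/√(LC) = 1/√(3.60 mH · 11.7 nF) = 154000 rad/s.
ζ = (R/2)·√(C/L) = (804/2)·√(11.7 nF/3.60 mH) = 0.725.
ω_d = 154000·√(1 − 0.725²) = 106000 rad/s.

ω_d ≈ 106000 rad/s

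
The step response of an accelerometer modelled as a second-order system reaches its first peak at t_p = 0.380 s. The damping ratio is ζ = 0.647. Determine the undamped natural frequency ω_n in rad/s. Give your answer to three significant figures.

Peak time t_p = π/ω_d, so ω_d = π/t_p = π/0.380 = 8.27 rad/s.
ω_n = ω_d/√(1−ζ²) = 8.27/√0.581 = 10.8 rad/s.

ω_n ≈ 10.8 rad/s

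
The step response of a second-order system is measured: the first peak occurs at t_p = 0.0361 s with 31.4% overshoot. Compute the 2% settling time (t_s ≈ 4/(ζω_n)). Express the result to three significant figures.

The overshoot fixes ζ = −ln(OS)/√(π²+ln²(OS)) = 0.346.
From t_p = π/ω_d, ω_d = π/0.0361 = 87.0 rad/s, so ω_n = ω_d/√(1−ζ²) = 92.8 rad/s.
t_s ≈ 4/(ζω_n) = 4/(0.346·92.8) = 0.125 s.

t_s ≈ 0.125 s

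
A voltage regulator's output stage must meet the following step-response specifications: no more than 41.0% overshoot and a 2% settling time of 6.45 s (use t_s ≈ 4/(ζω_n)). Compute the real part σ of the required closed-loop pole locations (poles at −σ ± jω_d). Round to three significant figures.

The settling-time spec alone fixes σ = ζω_n = 4/t_s = 4/6.45 = 0.620.
(Overshoot then fixes ζ = 0.273 and hence ω_d = σ·√(1−ζ²)/ζ = 2.19 rad/s.)

σ ≈ 0.620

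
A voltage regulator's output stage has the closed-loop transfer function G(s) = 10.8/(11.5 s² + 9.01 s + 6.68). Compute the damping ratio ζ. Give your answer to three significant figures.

Dividing through by 11.5: denominator becomes s² + 0.7835 s + 0.5809.
So ω_n = √0.5809 = 0.762 rad/s and ζ = 0.7835/(2·0.762) = 0.514.

ζ ≈ 0.514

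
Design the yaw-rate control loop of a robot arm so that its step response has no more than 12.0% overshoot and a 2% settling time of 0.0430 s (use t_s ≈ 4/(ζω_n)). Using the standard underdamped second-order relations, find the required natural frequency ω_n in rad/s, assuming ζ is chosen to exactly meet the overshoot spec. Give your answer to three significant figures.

ω_n ≈ 166 rad/s

From %OS = 100·exp(−πζ/√(1−ζ²)), invert to get ζ = −ln(OS)/√(π² + ln²(OS)) with OS = 0.120.
−ln 0.120 = 2.120, so ζ = 2.120/√(π² + 4.496) = 0.559.
From t_s ≈ 4/(ζω_n): ω_n = 4/(ζ·t_s) = 4/(0.559·0.0430) = 166 rad/s.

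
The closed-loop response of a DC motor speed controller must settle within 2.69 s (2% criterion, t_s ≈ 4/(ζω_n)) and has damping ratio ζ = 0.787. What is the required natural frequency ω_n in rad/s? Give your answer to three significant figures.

ω_n ≈ 1.89 rad/s

Rearranging t_s ≈ 4/(ζω_n) gives ω_n = 4/(ζ·t_s) = 4/(0.787 × 2.69) = 1.89 rad/s.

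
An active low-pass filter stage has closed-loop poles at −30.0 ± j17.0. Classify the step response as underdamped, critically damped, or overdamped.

Since the poles form a complex-conjugate pair with nonzero imaginary part, the response is underdamped.

underdamped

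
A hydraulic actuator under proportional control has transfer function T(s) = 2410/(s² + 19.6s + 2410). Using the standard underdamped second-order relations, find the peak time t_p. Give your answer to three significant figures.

Comparing the denominator to s² + 2ζω_n s + ω_n²: ω_n = √2410 = 49.1 rad/s, and 2ζω_n = 19.6 so ζ = 19.6/(2·49.1) = 0.200.
The damped frequency ω_d = ω_n√(1−ζ²) = 48.1 rad/s. Then t_p = π/ω_d = 0.0653 s.

t_p ≈ 0.0653 s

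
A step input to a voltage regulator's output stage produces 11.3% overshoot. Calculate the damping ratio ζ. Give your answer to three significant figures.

ζ ≈ 0.570

From %OS = 100·exp(−πζ/√(1−ζ²)), invert to get ζ = −ln(OS)/√(π² + ln²(OS)) with OS = 0.113.
−ln 0.113 = 2.180, so ζ = 2.180/√(π² + 4.754) = 0.570.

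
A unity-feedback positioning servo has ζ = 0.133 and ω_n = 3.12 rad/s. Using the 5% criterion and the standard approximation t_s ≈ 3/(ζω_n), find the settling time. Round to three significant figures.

t_s ≈ 3/(ζω_n) = 3/(0.133 × 3.12) = 7.23 s.

t_s ≈ 7.23 s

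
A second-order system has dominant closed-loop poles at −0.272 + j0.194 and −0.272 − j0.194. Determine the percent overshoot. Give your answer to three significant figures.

The poles are at −σ ± jω_d with σ = 0.272 and ω_d = 0.194, so ω_n = √(σ²+ω_d²) = 0.334 rad/s and ζ = σ/ω_n = 0.814.
%OS = 100·exp(−πζ/√(1−ζ²)) = 1.22%.

%OS ≈ 1.22%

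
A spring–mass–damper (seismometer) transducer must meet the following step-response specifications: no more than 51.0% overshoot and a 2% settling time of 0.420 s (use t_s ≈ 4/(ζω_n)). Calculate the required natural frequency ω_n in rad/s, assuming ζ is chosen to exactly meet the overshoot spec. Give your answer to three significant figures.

ω_n ≈ 45.4 rad/s

From %OS = 100·exp(−πζ/√(1−ζ²)), invert to get ζ = −ln(OS)/√(π² + ln²(OS)) with OS = 0.510.
−ln 0.510 = 0.6733, so ζ = 0.6733/√(π² + 0.4534) = 0.210.
Then ω_n = 4/(ζ t_s) = 4/(0.210 × 0.420) = 45.4 rad/s.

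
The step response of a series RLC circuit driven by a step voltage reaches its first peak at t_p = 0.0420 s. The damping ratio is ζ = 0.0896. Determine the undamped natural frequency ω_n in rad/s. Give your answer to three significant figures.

ω_n ≈ 75.1 rad/s

Peak time t_p = π/ω_d, so ω_d = π/t_p = π/0.0420 = 74.8 rad/s.
ω_n = ω_d/√(1−ζ²) = 74.8/√0.992 = 75.1 rad/s.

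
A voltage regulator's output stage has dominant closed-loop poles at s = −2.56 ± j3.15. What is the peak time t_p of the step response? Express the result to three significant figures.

t_p ≈ 0.997 s

t_p = π/ω_d with ω_d = 3.15 (the imaginary part), so t_p = 0.997 s.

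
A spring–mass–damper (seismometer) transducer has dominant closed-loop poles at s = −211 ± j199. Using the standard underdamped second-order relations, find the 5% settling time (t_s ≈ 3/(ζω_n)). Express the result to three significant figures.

t_s ≈ 0.0142 s

For poles at −σ ± jω_d, ζω_n = σ = 211, so t_s ≈ 3/σ = 0.0142 s.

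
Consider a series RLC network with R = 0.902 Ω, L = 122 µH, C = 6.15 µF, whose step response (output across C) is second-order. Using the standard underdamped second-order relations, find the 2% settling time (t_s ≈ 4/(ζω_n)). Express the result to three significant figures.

t_s ≈ 0.00108 s

For a series RLC circuit (capacitor voltage as output), ω_n = 1/√(LC) = 1/√(122 µH · 6.15 µF) = 36500 rad/s.
ζ = (R/2)·√(C/L) = (0.902/2)·√(6.15 µF/122 µH) = 0.101.
t_s ≈ 4/(ζω_n) = 0.00108 s.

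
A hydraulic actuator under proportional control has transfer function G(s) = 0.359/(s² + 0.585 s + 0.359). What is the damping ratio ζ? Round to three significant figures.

ζ ≈ 0.488

Matching coefficients with s² + 2ζω_n s + ω_n² gives ω_n² = 0.359 ⇒ ω_n = 0.599 rad/s, and ζ = 0.585/(2ω_n) = 0.488.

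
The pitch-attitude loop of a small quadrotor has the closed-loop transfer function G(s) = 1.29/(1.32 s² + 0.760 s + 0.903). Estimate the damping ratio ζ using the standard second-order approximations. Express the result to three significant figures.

Dividing through by 1.32: denominator becomes s² + 0.5758 s + 0.6841.
So ω_n = √0.6841 = 0.827 rad/s and ζ = 0.5758/(2·0.827) = 0.348.

ζ ≈ 0.348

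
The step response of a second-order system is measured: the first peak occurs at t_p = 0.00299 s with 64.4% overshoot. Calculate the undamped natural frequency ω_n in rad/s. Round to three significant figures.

ω_n ≈ 1060 rad/s

From the overshoot, ζ = −ln(OS)/√(π²+ln²(OS)) = 0.139.
t_p = π/ω_d ⇒ ω_d = 1050 rad/s; then ω_n = ω_d/√(1−ζ²) = 1060 rad/s.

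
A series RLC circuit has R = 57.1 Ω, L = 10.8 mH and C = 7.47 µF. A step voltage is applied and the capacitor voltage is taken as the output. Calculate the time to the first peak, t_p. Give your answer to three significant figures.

t_p ≈ 0.00135 s

For a series RLC circuit (capacitor voltage as output), ω_n = 1/√(LC) = 1/√(10.8 mH · 7.47 µF) = 3520 rad/s.
ζ = (R/2)·√(C/L) = (57.1/2)·√(7.47 µF/10.8 mH) = 0.751.
ω_d = ω_n√(1−ζ²) = 2330 rad/s. t_p = π/ω_d = 0.00135 s.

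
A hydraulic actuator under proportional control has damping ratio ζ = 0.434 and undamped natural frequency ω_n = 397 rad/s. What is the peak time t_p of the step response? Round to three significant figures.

t_p ≈ 0.00878 s

The damped frequency is ω_d = ω_n√(1−ζ²) = 397·√(1−0.188) = 358 rad/s.
Peak time t_p = π/ω_d = π/358 = 0.00878 s.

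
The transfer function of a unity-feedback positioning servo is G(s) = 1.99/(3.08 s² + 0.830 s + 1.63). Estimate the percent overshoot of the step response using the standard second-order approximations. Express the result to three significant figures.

Dividing through by 3.08: denominator becomes s² + 0.2695 s + 0.5292.
So ω_n = √0.5292 = 0.727 rad/s and ζ = 0.2695/(2·0.727) = 0.185.
%OS = 100 e^{−πζ/√(1−ζ²)} with ζ = 0.185 gives 55.3%.

%OS ≈ 55.3%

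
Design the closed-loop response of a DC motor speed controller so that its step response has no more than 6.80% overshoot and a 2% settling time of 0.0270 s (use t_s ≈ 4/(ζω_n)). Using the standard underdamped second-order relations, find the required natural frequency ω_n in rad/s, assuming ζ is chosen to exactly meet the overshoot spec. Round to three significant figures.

ω_n ≈ 228 rad/s

From %OS = 100·exp(−πζ/√(1−ζ²)), invert to get ζ = −ln(OS)/√(π² + ln²(OS)) with OS = 0.0680.
−ln 0.0680 = 2.688, so ζ = 2.688/√(π² + 7.227) = 0.650.
From t_s ≈ 4/(ζω_n): ω_n = 4/(ζ·t_s) = 4/(0.650·0.0270) = 228 rad/s.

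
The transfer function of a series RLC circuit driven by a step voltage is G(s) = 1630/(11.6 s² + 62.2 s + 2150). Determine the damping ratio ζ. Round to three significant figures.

Dividing through by 11.6: denominator becomes s² + 5.362 s + 185.3.
So ω_n = √185.3 = 13.6 rad/s and ζ = 5.362/(2·13.6) = 0.197.

ζ ≈ 0.197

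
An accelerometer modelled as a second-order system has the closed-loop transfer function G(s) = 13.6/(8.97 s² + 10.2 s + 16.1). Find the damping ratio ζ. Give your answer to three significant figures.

Dividing through by 8.97: denominator becomes s² + 1.137 s + 1.795.
So ω_n = √1.795 = 1.34 rad/s and ζ = 1.137/(2·1.34) = 0.424.

ζ ≈ 0.424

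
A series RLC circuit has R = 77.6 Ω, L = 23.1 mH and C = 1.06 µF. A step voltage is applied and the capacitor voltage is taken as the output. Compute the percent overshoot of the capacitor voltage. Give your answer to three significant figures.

%OS ≈ 42.5%

For a series RLC circuit (capacitor voltage as output), ω_n = 1/√(LC) = 1/√(23.1 mH · 1.06 µF) = 6390 rad/s.
ζ = (R/2)·√(C/L) = (77.6/2)·√(1.06 µF/23.1 mH) = 0.263.
Overshoot: exp(−π·0.263/√(1−0.263²)) = 0.425, i.e. 42.5%.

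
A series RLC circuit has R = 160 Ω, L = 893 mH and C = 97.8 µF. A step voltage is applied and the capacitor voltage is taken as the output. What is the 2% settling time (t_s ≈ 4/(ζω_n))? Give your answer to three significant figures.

For a series RLC circuit (capacitor voltage as output), ω_n = 1/√(LC) = 1/√(893 mH · 97.8 µF) = 107 rad/s.
ζ = (R/2)·√(C/L) = (160/2)·√(97.8 µF/893 mH) = 0.837.
t_s ≈ 4/(ζω_n) = 0.0446 s.

t_s ≈ 0.0446 s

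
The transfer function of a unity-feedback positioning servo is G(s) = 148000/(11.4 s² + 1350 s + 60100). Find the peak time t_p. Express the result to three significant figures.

Dividing through by 11.4: denominator becomes s² + 118.4 s + 5272.
So ω_n = √5272 = 72.6 rad/s and ζ = 118.4/(2·72.6) = 0.815.
The damped frequency ω_d = ω_n√(1−ζ²) = 42.0 rad/s. t_p = π/ω_d = 0.0748 s.

t_p ≈ 0.0748 s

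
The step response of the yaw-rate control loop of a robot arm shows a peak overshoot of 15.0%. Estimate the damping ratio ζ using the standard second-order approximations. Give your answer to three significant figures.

ζ = −ln(OS)/√(π² + (ln OS)²). With OS = 0.150, ln OS = −1.897 and ζ = 1.897/3.670 = 0.517.

ζ ≈ 0.517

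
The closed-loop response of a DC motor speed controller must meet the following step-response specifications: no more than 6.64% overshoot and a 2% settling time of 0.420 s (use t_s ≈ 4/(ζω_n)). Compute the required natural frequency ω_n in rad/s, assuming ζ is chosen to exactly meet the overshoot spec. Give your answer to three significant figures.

ω_n ≈ 14.6 rad/s

From %OS = 100·exp(−πζ/√(1−ζ²)), invert to get ζ = −ln(OS)/√(π² + ln²(OS)) with OS = 0.0664.
−ln 0.0664 = 2.712, so ζ = 2.712/√(π² + 7.355) = 0.653.
From t_s ≈ 4/(ζω_n): ω_n = 4/(ζ·t_s) = 4/(0.653·0.420) = 14.6 rad/s.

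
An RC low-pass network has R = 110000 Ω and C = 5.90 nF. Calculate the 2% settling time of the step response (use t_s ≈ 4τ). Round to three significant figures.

τ = RC = 110000 × 5.90 nF = 0.000649 s.
t_s ≈ 4τ = 0.00260 s.

t_s ≈ 0.00260 s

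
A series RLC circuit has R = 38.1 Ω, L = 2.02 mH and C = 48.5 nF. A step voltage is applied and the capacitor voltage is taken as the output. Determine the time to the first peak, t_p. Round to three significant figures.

For a series RLC circuit (capacitor voltage as output), ω_n = 1/√(LC) = 1/√(2.02 mH · 48.5 nF) = 101000 rad/s.
ζ = (R/2)·√(C/L) = (38.1/2)·√(48.5 nF/2.02 mH) = 0.0933.
ω_d = 101000·√(1 − 0.0933²) = 101000 rad/s. t_p = π/ω_d = 0.0000312 s.

t_p ≈ 0.0000312 s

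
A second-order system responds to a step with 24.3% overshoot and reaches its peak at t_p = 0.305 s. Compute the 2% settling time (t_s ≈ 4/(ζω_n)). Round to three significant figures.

From the overshoot, ζ = −ln(OS)/√(π²+ln²(OS)) = 0.411.
From t_p = π/ω_d, ω_d = π/0.305 = 10.3 rad/s, so ω_n = ω_d/√(1−ζ²) = 11.3 rad/s.
t_s ≈ 4/(ζω_n) = 4/(0.411·11.3) = 0.862 s.

t_s ≈ 0.862 s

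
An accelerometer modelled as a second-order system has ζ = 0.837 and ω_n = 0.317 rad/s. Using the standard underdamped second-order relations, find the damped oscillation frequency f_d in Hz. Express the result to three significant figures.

f_d ≈ 0.0276 Hz

ω_d = ω_n√(1−ζ²) = 0.317·√0.299 = 0.173 rad/s.
f_d = ω_d/(2π) = 0.0276 Hz.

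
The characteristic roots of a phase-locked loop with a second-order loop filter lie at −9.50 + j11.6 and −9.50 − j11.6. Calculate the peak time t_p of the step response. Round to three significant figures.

t_p = π/ω_d with ω_d = 11.6 (the imaginary part), so t_p = 0.271 s.

t_p ≈ 0.271 s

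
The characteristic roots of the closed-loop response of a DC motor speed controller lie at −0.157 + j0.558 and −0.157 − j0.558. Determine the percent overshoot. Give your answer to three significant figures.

%OS ≈ 41.3%

|pole| = ω_n = √(0.157² + 0.558²) = 0.580 rad/s; ζ = cos θ = σ/ω_n = 0.271.
%OS = 100·exp(−πζ/√(1−ζ²)) = 41.3%.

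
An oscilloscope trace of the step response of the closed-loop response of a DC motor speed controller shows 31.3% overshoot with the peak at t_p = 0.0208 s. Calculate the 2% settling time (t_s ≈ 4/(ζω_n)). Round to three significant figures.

From the overshoot, ζ = −ln(OS)/√(π²+ln²(OS)) = 0.347.
t_p = π/ω_d ⇒ ω_d = 151 rad/s; then ω_n = ω_d/√(1−ζ²) = 161 rad/s.
t_s ≈ 4/(ζω_n) = 4/(0.347·161) = 0.0716 s.

t_s ≈ 0.0716 s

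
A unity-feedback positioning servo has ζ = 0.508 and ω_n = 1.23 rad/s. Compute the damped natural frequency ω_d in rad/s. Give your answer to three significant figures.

ω_d ≈ 1.06 rad/s

ω_d = ω_n√(1−ζ²) = 1.23·√0.742 = 1.06 rad/s.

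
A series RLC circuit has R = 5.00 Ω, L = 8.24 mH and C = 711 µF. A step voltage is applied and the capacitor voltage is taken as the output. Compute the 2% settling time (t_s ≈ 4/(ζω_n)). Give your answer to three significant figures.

t_s ≈ 0.0132 s

For a series RLC circuit (capacitor voltage as output), ω_n = 1/√(LC) = 1/√(8.24 mH · 711 µF) = 413 rad/s.
ζ = (R/2)·√(C/L) = (5.00/2)·√(711 µF/8.24 mH) = 0.734.
t_s ≈ 4/(ζω_n) = 0.0132 s.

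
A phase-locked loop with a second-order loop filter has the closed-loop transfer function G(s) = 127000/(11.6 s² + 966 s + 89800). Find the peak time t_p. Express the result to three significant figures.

Dividing through by 11.6: denominator becomes s² + 83.28 s + 7741.
So ω_n = √7741 = 88.0 rad/s and ζ = 83.28/(2·88.0) = 0.473.
ω_d = 88.0·√(1 − 0.473²) = 77.5 rad/s. t_p = π/ω_d = 0.0405 s.

t_p ≈ 0.0405 s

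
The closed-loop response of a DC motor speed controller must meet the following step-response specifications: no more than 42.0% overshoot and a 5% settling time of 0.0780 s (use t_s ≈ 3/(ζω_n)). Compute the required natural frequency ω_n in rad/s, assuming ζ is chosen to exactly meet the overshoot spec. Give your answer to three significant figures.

ω_n ≈ 144 rad/s

ζ = −ln(OS)/√(π² + (ln OS)²). With OS = 0.420, ln OS = −0.8675 and ζ = 0.8675/3.259 = 0.266.
Then ω_n = 3/(ζ t_s) = 3/(0.266 × 0.0780) = 144 rad/s.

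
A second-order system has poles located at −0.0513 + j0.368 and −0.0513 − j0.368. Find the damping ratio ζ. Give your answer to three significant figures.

|pole| = ω_n = √(0.0513² + 0.368²) = 0.372 rad/s; ζ = cos θ = σ/ω_n = 0.138.

ζ ≈ 0.138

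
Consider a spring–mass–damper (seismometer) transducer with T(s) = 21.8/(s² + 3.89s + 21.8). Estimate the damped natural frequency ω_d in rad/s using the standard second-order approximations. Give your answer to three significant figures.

Matching coefficients with s² + 2ζω_n s + ω_n² gives ω_n² = 21.8 ⇒ ω_n = 4.67 rad/s, and ζ = 3.89/(2ω_n) = 0.417.
ω_d = ω_n√(1−ζ²) = 4.24 rad/s.

ω_d ≈ 4.24 rad/s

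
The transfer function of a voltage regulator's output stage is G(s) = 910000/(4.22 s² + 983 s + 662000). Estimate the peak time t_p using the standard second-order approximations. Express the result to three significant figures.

t_p ≈ 0.00830 s

Dividing through by 4.22: denominator becomes s² + 232.9 s + 156900.
So ω_n = √156900 = 396 rad/s and ζ = 232.9/(2·396) = 0.294.
ω_d = 396·√(1 − 0.294²) = 379 rad/s. t_p = π/ω_d = 0.00830 s.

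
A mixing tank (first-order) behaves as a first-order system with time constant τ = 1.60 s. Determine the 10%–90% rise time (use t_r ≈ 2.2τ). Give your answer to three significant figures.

t_r ≈ 2.2τ = 3.52 s.

t_r ≈ 3.52 s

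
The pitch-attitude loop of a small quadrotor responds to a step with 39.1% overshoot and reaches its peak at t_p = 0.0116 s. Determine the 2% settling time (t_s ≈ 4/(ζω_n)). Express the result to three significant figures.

t_s ≈ 0.0494 s

The overshoot fixes ζ = −ln(OS)/√(π²+ln²(OS)) = 0.286.
From t_p = π/ω_d, ω_d = π/0.0116 = 271 rad/s, so ω_n = ω_d/√(1−ζ²) = 283 rad/s.
t_s ≈ 4/(ζω_n) = 4/(0.286·283) = 0.0494 s.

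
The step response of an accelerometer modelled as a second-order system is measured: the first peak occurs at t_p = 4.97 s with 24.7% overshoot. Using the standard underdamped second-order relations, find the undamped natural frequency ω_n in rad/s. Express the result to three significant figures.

From the overshoot, ζ = −ln(OS)/√(π²+ln²(OS)) = 0.407.
t_p = π/ω_d ⇒ ω_d = 0.632 rad/s; then ω_n = ω_d/√(1−ζ²) = 0.692 rad/s.

ω_n ≈ 0.692 rad/s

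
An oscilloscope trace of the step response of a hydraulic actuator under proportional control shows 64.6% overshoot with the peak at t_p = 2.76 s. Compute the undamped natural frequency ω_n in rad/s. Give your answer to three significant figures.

ω_n ≈ 1.15 rad/s

From the overshoot, ζ = −ln(OS)/√(π²+ln²(OS)) = 0.138.
From t_p = π/ω_d, ω_d = π/2.76 = 1.14 rad/s, so ω_n = ω_d/√(1−ζ²) = 1.15 rad/s.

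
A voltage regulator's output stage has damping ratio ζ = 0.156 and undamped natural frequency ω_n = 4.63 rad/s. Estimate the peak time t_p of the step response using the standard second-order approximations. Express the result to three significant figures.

The damped frequency is ω_d = ω_n√(1−ζ²) = 4.63·√(1−0.0243) = 4.57 rad/s.
Peak time t_p = π/ω_d = π/4.57 = 0.687 s.

t_p ≈ 0.687 s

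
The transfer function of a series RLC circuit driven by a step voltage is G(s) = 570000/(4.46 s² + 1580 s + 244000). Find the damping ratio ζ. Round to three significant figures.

ζ ≈ 0.757

Dividing through by 4.46: denominator becomes s² + 354.3 s + 54710.
So ω_n = √54710 = 234 rad/s and ζ = 354.3/(2·234) = 0.757.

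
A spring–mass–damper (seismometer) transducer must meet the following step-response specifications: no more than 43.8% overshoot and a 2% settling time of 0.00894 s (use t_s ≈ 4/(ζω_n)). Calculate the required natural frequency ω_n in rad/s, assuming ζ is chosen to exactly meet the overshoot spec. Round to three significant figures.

ω_n ≈ 1760 rad/s

Inverting the overshoot relation: ζ = |ln 0.438|/√(π² + ln²0.438) = 0.254.
Then ω_n = 4/(ζ t_s) = 4/(0.254 × 0.00894) = 1760 rad/s.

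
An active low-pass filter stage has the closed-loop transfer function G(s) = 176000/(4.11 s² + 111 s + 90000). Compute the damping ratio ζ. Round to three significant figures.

ζ ≈ 0.0913

Dividing through by 4.11: denominator becomes s² + 27.01 s + 21900.
So ω_n = √21900 = 148 rad/s and ζ = 27.01/(2·148) = 0.0913.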